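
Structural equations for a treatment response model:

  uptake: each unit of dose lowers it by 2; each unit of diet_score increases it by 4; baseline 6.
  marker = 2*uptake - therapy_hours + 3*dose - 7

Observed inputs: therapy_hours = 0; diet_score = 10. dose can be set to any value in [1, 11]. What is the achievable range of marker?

Substituting into the uptake equation gives uptake = -2*dose + 46.
Substituting into the marker equation gives marker = -dose + 85.
Linear in dose, so extremes are at the endpoints: dose = 1 gives marker = 84; dose = 11 gives marker = 74.

74 to 84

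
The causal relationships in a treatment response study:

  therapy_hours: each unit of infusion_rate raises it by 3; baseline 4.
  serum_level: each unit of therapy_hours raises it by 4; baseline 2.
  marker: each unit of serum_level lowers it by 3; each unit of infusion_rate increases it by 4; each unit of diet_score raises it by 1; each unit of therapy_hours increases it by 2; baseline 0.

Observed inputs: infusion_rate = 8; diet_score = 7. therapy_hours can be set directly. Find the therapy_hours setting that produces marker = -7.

therapy_hours = 4

Intervening on therapy_hours fixes its value directly, overriding its dependence on infusion_rate.
Substituting into the marker equation gives marker = -10*therapy_hours + 33.
Solve -10*therapy_hours + 33 = -7: therapy_hours = (-7 - 33) / -10 = 4.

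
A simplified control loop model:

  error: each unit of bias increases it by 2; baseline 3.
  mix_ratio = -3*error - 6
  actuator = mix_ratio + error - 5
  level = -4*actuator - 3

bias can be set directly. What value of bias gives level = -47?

Substituting into the mix_ratio equation gives mix_ratio = -6*bias - 15.
actuator becomes -4*bias - 17.
Substituting into the level equation gives level = 16*bias + 65.
Solve 16*bias + 65 = -47: bias = (-47 - 65) / 16 = -7.

bias = -7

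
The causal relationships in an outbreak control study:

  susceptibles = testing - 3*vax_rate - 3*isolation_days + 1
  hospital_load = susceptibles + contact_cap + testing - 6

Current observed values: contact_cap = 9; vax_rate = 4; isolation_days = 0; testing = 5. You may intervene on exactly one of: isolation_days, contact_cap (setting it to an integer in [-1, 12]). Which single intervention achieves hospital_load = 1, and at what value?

Intervening on isolation_days: hospital_load = -3*isolation_days + 2. Reaching 1 requires isolation_days = 1/3, not an integer.
Intervening on contact_cap: with other inputs at their observed values, hospital_load = contact_cap - 7. Solving for 1 gives contact_cap = 8, within [-1, 12].

set contact_cap = 8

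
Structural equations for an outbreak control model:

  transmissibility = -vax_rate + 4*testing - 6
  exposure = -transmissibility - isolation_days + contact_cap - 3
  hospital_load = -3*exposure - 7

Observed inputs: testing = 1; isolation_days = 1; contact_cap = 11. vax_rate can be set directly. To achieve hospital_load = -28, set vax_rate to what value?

vax_rate = -2

Substituting into the transmissibility equation gives transmissibility = -vax_rate - 2.
So exposure = vax_rate + 9.
Substituting into the hospital_load equation gives hospital_load = -3*vax_rate - 34.
Solve -3*vax_rate - 34 = -28: vax_rate = (-28 + 34) / -3 = -2.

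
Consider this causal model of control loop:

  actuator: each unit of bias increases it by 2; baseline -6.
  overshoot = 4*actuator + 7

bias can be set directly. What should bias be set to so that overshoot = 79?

Substituting into the overshoot equation gives overshoot = 8*bias - 17.
Solve 8*bias - 17 = 79: bias = (79 + 17) / 8 = 12.

bias = 12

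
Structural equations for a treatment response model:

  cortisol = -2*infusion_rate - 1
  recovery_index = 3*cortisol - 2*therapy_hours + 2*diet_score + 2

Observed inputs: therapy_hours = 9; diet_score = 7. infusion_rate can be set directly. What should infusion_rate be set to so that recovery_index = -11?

Substituting into the recovery_index equation gives recovery_index = -6*infusion_rate - 5.
Solve -6*infusion_rate - 5 = -11: infusion_rate = (-11 + 5) / -6 = 1.

infusion_rate = 1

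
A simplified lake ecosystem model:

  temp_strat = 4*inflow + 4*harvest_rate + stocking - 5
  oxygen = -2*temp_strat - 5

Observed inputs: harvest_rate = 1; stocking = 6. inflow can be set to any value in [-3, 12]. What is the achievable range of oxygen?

Substituting into the temp_strat equation gives temp_strat = 4*inflow + 5.
So oxygen = -8*inflow - 15.
Linear in inflow, so extremes are at the endpoints: inflow = -3 gives oxygen = 9; inflow = 12 gives oxygen = -111.

-111 to 9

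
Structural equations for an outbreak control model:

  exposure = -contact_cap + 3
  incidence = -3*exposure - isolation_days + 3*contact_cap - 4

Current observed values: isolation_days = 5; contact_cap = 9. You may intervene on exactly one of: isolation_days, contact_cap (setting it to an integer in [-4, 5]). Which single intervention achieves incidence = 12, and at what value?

Intervening on isolation_days: incidence = -isolation_days + 41. Reaching 12 requires isolation_days = 29, outside [-4, 5].
Intervening on contact_cap: with other inputs at their observed values, incidence = 6*contact_cap - 18. Solving for 12 gives contact_cap = 5, within [-4, 5].

set contact_cap = 5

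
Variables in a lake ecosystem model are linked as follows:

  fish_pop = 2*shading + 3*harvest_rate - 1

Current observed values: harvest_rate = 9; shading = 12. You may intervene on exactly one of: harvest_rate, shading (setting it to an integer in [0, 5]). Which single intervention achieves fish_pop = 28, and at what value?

Intervening on harvest_rate: fish_pop = 3*harvest_rate + 23. Reaching 28 requires harvest_rate = 5/3, not an integer.
Intervening on shading: with other inputs at their observed values, fish_pop = 2*shading + 26. Solving for 28 gives shading = 1, within [0, 5].

set shading = 1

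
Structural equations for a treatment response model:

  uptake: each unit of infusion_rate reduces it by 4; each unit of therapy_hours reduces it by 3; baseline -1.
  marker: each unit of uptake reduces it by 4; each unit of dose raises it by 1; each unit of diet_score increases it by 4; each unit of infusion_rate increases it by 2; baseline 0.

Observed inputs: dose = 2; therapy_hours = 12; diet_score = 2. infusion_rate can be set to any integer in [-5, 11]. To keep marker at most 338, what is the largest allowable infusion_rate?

infusion_rate = 10

Substituting into the uptake equation gives uptake = -4*infusion_rate - 37.
Substituting into the marker equation gives marker = 18*infusion_rate + 158.
Require 18*infusion_rate + 158 ≤ 338, so infusion_rate ≤ 10.
The largest integer in [-5, 11] satisfying this is 10.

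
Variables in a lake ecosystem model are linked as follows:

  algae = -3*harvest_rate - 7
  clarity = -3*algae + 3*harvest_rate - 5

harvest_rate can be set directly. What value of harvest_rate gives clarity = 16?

harvest_rate = 0

Substituting into the clarity equation gives clarity = 12*harvest_rate + 16.
Solve 12*harvest_rate + 16 = 16: harvest_rate = (16 - 16) / 12 = 0.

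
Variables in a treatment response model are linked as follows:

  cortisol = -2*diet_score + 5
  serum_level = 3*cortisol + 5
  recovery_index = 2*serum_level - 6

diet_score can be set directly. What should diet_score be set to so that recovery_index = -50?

Substituting into the serum_level equation gives serum_level = -6*diet_score + 20.
So recovery_index = -12*diet_score + 34.
Solve -12*diet_score + 34 = -50: diet_score = (-50 - 34) / -12 = 7.

diet_score = 7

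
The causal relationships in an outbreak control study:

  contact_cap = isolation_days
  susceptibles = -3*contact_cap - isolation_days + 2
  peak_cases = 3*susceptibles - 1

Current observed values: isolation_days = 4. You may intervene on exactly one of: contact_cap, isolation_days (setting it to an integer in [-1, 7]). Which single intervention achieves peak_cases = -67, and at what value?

Intervening on contact_cap: peak_cases = -9*contact_cap - 7. Reaching -67 requires contact_cap = 20/3, not an integer.
Intervening on isolation_days: with other inputs at their observed values, peak_cases = -12*isolation_days + 5. Solving for -67 gives isolation_days = 6, within [-1, 7].

set isolation_days = 6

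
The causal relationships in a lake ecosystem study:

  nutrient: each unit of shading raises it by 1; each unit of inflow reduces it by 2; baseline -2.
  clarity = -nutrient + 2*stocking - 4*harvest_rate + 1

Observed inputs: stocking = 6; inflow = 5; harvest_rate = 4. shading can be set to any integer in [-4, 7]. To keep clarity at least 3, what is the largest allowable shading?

Substituting into the nutrient equation gives nutrient = shading - 12.
So clarity = -shading + 9.
Require -shading + 9 ≥ 3, so shading ≤ 6.
The largest integer in [-4, 7] satisfying this is 6.

shading = 6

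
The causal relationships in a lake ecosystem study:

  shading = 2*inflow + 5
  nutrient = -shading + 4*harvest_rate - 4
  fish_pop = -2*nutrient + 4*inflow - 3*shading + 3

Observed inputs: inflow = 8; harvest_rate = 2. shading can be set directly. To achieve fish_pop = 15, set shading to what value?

shading = 12

Intervening on shading fixes its value directly, overriding its dependence on inflow.
Substituting into the nutrient equation gives nutrient = -shading + 4.
Substituting into the fish_pop equation gives fish_pop = -shading + 27.
Solve -shading + 27 = 15: shading = (15 - 27) / -1 = 12.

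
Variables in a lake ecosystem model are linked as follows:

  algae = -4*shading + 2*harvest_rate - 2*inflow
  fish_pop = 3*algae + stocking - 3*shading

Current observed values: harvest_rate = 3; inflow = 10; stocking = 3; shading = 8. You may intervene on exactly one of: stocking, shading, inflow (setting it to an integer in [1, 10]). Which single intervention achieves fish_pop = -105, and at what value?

Intervening on stocking: fish_pop = stocking - 162. Reaching -105 requires stocking = 57, outside [1, 10].
Intervening on shading: fish_pop = -15*shading - 39. Reaching -105 requires shading = 22/5, not an integer.
Intervening on inflow: with other inputs at their observed values, fish_pop = -6*inflow - 99. Solving for -105 gives inflow = 1, within [1, 10].

set inflow = 1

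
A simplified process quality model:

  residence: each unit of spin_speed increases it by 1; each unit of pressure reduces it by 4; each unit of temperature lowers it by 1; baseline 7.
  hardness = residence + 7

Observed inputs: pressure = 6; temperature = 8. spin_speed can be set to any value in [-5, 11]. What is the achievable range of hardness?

Substituting into the residence equation gives residence = spin_speed - 25.
Substituting into the hardness equation gives hardness = spin_speed - 18.
Linear in spin_speed, so extremes are at the endpoints: spin_speed = -5 gives hardness = -23; spin_speed = 11 gives hardness = -7.

-23 to -7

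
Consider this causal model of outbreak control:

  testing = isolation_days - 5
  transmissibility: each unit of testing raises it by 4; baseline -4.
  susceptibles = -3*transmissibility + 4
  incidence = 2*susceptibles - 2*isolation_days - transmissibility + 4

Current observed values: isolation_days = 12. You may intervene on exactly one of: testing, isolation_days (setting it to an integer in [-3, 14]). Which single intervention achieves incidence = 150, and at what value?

set isolation_days = 1

Intervening on testing: incidence = -28*testing + 16. Reaching 150 requires testing = -67/14, not an integer.
Intervening on isolation_days: with other inputs at their observed values, incidence = -30*isolation_days + 180. Solving for 150 gives isolation_days = 1, within [-3, 14].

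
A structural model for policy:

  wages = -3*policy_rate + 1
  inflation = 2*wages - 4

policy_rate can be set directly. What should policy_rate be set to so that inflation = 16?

Substituting into the inflation equation gives inflation = -6*policy_rate - 2.
Solve -6*policy_rate - 2 = 16: policy_rate = (16 + 2) / -6 = -3.

policy_rate = -3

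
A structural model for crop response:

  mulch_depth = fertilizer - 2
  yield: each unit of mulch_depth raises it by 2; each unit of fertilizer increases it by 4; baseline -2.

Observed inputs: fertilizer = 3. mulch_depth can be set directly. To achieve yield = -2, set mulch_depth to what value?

Intervening on mulch_depth fixes its value directly, overriding its dependence on fertilizer.
Substituting into the yield equation gives yield = 2*mulch_depth + 10.
Solve 2*mulch_depth + 10 = -2: mulch_depth = (-2 - 10) / 2 = -6.

mulch_depth = -6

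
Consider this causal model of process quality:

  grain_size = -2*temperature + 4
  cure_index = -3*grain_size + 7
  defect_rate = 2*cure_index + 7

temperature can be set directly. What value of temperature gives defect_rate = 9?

temperature = 1

Substituting into the cure_index equation gives cure_index = 6*temperature - 5.
Substituting into the defect_rate equation gives defect_rate = 12*temperature - 3.
Solve 12*temperature - 3 = 9: temperature = (9 + 3) / 12 = 1.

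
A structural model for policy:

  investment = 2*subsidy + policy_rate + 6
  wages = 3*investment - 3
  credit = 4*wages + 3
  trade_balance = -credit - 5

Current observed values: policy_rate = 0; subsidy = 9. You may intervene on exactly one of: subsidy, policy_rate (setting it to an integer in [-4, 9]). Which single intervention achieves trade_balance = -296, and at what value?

Intervening on subsidy: trade_balance = -24*subsidy - 68. Reaching -296 requires subsidy = 19/2, not an integer.
Intervening on policy_rate: with other inputs at their observed values, trade_balance = -12*policy_rate - 284. Solving for -296 gives policy_rate = 1, within [-4, 9].

set policy_rate = 1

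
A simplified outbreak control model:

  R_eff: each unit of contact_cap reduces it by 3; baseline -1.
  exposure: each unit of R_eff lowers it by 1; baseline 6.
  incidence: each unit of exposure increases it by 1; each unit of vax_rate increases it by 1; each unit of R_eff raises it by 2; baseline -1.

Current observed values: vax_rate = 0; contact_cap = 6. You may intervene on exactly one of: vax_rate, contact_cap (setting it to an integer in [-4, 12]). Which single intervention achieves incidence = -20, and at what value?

Intervening on vax_rate: incidence = vax_rate - 14. Reaching -20 requires vax_rate = -6, outside [-4, 12].
Intervening on contact_cap: with other inputs at their observed values, incidence = -3*contact_cap + 4. Solving for -20 gives contact_cap = 8, within [-4, 12].

set contact_cap = 8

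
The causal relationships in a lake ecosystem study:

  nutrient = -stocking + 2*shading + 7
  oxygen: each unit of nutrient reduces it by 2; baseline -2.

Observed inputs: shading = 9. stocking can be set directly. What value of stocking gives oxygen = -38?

Substituting into the nutrient equation gives nutrient = -stocking + 25.
oxygen becomes 2*stocking - 52.
Solve 2*stocking - 52 = -38: stocking = (-38 + 52) / 2 = 7.

stocking = 7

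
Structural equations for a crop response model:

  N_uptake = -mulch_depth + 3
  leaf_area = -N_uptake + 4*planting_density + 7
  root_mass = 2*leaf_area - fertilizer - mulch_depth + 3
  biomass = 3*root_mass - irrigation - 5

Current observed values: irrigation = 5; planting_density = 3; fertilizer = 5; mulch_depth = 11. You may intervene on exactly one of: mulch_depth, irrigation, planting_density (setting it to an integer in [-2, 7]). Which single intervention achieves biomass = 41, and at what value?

set planting_density = 0

Intervening on mulch_depth: biomass = 3*mulch_depth + 80. Reaching 41 requires mulch_depth = -13, outside [-2, 7].
Intervening on irrigation: biomass = -irrigation + 118. Reaching 41 requires irrigation = 77, outside [-2, 7].
Intervening on planting_density: with other inputs at their observed values, biomass = 24*planting_density + 41. Solving for 41 gives planting_density = 0, within [-2, 7].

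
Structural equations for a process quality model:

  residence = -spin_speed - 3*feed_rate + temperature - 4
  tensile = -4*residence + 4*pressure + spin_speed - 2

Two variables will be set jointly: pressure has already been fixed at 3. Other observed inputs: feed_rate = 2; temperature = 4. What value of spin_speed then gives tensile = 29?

With pressure held at 3:
Substituting into the residence equation gives residence = -spin_speed - 6.
Substituting into the tensile equation gives tensile = 5*spin_speed + 34.
Solve 5*spin_speed + 34 = 29: spin_speed = (29 - 34) / 5 = -1.

spin_speed = -1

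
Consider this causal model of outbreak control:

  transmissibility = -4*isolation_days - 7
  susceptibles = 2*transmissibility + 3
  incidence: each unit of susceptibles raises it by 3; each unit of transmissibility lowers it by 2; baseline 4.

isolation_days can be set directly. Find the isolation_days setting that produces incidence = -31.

Substituting into the susceptibles equation gives susceptibles = -8*isolation_days - 11.
Substituting into the incidence equation gives incidence = -16*isolation_days - 15.
Solve -16*isolation_days - 15 = -31: isolation_days = (-31 + 15) / -16 = 1.

isolation_days = 1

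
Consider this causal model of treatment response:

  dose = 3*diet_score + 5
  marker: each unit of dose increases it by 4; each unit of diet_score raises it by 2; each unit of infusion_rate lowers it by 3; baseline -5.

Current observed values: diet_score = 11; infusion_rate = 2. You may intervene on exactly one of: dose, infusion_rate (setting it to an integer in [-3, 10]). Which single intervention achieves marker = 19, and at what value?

Intervening on dose: with other inputs at their observed values, marker = 4*dose + 11. Solving for 19 gives dose = 2, within [-3, 10].
Intervening on infusion_rate: marker = -3*infusion_rate + 169. Reaching 19 requires infusion_rate = 50, outside [-3, 10].

set dose = 2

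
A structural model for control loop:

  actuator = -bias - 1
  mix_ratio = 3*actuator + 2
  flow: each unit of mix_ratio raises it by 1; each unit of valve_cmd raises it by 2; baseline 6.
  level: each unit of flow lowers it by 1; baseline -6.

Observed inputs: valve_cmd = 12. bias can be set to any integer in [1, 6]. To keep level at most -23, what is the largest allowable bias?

bias = 4

Substituting into the mix_ratio equation gives mix_ratio = -3*bias - 1.
Substituting into the flow equation gives flow = -3*bias + 29.
level becomes 3*bias - 35.
Require 3*bias - 35 ≤ -23, so bias ≤ 4.
The largest integer in [1, 6] satisfying this is 4.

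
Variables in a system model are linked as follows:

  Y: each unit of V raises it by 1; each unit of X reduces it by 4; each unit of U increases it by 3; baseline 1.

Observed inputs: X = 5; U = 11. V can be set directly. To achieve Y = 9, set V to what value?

Substituting into the Y equation gives Y = V + 14.
Solve V + 14 = 9: V = (9 - 14) / 1 = -5.

V = -5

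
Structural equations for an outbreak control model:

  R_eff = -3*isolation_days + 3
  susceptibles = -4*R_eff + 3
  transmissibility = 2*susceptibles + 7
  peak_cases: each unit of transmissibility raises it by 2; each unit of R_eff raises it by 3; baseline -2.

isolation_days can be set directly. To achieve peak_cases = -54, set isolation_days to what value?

Substituting into the susceptibles equation gives susceptibles = 12*isolation_days - 9.
Substituting into the transmissibility equation gives transmissibility = 24*isolation_days - 11.
Substituting into the peak_cases equation gives peak_cases = 39*isolation_days - 15.
Solve 39*isolation_days - 15 = -54: isolation_days = (-54 + 15) / 39 = -1.

isolation_days = -1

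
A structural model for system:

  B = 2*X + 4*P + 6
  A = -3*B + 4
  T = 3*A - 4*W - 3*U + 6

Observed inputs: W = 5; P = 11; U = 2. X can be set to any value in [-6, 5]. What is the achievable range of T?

-548 to -350

Substituting into the B equation gives B = 2*X + 50.
This gives A = -6*X - 146.
So T = -18*X - 458.
Linear in X, so extremes are at the endpoints: X = -6 gives T = -350; X = 5 gives T = -548.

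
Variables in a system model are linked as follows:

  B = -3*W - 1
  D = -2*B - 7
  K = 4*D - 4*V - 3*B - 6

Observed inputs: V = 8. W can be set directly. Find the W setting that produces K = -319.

Substituting into the D equation gives D = 6*W - 5.
So K = 33*W - 55.
Solve 33*W - 55 = -319: W = (-319 + 55) / 33 = -8.

W = -8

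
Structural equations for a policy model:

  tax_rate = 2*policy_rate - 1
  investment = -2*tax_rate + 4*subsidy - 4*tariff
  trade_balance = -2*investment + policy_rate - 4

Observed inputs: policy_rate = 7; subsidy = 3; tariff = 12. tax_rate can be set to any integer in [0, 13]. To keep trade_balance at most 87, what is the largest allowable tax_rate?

Intervening on tax_rate fixes its value directly, overriding its dependence on policy_rate.
Substituting into the investment equation gives investment = -2*tax_rate - 36.
This gives trade_balance = 4*tax_rate + 75.
Require 4*tax_rate + 75 ≤ 87, so tax_rate ≤ 3.
The largest integer in [0, 13] satisfying this is 3.

tax_rate = 3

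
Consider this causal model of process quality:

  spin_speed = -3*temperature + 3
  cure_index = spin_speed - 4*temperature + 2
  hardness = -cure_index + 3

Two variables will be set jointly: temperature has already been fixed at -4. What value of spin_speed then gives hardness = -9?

spin_speed = -6

With temperature held at -4:
Intervening on spin_speed fixes its value directly, overriding its dependence on temperature.
Substituting into the cure_index equation gives cure_index = spin_speed + 18.
Substituting into the hardness equation gives hardness = -spin_speed - 15.
Solve -spin_speed - 15 = -9: spin_speed = (-9 + 15) / -1 = -6.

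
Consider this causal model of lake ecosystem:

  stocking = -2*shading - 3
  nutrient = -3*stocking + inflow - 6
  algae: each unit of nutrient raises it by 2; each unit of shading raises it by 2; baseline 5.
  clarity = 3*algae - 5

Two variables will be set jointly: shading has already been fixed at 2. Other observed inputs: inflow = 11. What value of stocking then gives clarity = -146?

stocking = 11

With shading held at 2:
Intervening on stocking fixes its value directly, overriding its dependence on shading.
Substituting into the nutrient equation gives nutrient = -3*stocking + 5.
Substituting into the algae equation gives algae = -6*stocking + 19.
Substituting into the clarity equation gives clarity = -18*stocking + 52.
Solve -18*stocking + 52 = -146: stocking = (-146 - 52) / -18 = 11.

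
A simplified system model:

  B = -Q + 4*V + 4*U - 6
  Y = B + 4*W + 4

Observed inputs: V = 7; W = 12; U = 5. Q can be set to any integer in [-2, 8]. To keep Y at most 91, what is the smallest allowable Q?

Substituting into the B equation gives B = -Q + 42.
Y becomes -Q + 94.
Require -Q + 94 ≤ 91, so Q ≥ 3.
The smallest integer in [-2, 8] satisfying this is 3.

Q = 3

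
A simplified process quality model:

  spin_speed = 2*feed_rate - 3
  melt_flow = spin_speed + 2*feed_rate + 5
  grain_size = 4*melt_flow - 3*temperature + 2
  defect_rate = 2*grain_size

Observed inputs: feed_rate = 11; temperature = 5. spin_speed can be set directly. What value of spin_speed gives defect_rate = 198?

spin_speed = 1

Intervening on spin_speed fixes its value directly, overriding its dependence on feed_rate.
Substituting into the melt_flow equation gives melt_flow = spin_speed + 27.
Substituting into the grain_size equation gives grain_size = 4*spin_speed + 95.
Substituting into the defect_rate equation gives defect_rate = 8*spin_speed + 190.
Solve 8*spin_speed + 190 = 198: spin_speed = (198 - 190) / 8 = 1.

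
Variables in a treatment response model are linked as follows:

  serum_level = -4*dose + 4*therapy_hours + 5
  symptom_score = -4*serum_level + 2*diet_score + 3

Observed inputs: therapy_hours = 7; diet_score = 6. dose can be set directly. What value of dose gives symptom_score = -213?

Substituting into the serum_level equation gives serum_level = -4*dose + 33.
So symptom_score = 16*dose - 117.
Solve 16*dose - 117 = -213: dose = (-213 + 117) / 16 = -6.

dose = -6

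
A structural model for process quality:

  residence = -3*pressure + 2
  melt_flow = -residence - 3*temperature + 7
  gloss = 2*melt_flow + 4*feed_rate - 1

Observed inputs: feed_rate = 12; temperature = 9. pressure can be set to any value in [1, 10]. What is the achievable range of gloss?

Substituting into the melt_flow equation gives melt_flow = 3*pressure - 22.
Substituting into the gloss equation gives gloss = 6*pressure + 3.
Linear in pressure, so extremes are at the endpoints: pressure = 1 gives gloss = 9; pressure = 10 gives gloss = 63.

9 to 63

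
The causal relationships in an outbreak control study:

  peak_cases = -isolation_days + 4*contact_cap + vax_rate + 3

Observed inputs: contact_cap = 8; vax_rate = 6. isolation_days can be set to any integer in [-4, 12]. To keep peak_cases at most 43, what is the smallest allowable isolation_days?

Substituting into the peak_cases equation gives peak_cases = -isolation_days + 41.
Require -isolation_days + 41 ≤ 43, so isolation_days ≥ -2.
The smallest integer in [-4, 12] satisfying this is -2.

isolation_days = -2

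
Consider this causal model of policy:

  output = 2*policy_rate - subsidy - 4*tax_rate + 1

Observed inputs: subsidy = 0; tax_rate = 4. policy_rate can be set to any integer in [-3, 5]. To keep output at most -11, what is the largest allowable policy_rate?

policy_rate = 2

Substituting into the output equation gives output = 2*policy_rate - 15.
Require 2*policy_rate - 15 ≤ -11, so policy_rate ≤ 2.
The largest integer in [-3, 5] satisfying this is 2.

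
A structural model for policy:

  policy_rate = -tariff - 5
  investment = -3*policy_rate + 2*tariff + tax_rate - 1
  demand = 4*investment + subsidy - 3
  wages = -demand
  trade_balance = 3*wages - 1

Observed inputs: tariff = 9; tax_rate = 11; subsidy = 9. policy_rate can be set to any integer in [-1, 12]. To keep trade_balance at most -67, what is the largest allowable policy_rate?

policy_rate = 8

Intervening on policy_rate fixes its value directly, overriding its dependence on tariff.
Substituting into the investment equation gives investment = -3*policy_rate + 28.
Substituting into the demand equation gives demand = -12*policy_rate + 118.
Substituting into the wages equation gives wages = 12*policy_rate - 118.
So trade_balance = 36*policy_rate - 355.
Require 36*policy_rate - 355 ≤ -67, so policy_rate ≤ 8.
The largest integer in [-1, 12] satisfying this is 8.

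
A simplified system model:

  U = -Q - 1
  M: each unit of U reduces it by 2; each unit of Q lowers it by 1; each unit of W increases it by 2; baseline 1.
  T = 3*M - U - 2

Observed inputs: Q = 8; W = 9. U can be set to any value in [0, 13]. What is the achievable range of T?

Intervening on U fixes its value directly, overriding its dependence on Q.
Substituting into the M equation gives M = -2*U + 11.
This gives T = -7*U + 31.
Linear in U, so extremes are at the endpoints: U = 0 gives T = 31; U = 13 gives T = -60.

-60 to 31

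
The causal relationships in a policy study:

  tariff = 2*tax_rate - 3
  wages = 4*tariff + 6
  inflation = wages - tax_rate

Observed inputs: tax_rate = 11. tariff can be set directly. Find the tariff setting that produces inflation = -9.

Intervening on tariff fixes its value directly, overriding its dependence on tax_rate.
Substituting into the inflation equation gives inflation = 4*tariff - 5.
Solve 4*tariff - 5 = -9: tariff = (-9 + 5) / 4 = -1.

tariff = -1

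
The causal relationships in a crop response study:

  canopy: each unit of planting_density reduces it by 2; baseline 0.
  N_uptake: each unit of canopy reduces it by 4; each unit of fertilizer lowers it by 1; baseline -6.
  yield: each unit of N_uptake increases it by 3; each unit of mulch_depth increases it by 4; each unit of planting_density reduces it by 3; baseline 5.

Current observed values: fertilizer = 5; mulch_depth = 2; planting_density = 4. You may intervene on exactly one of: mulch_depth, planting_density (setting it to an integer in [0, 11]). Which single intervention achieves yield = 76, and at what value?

set mulch_depth = 5

Intervening on mulch_depth: with other inputs at their observed values, yield = 4*mulch_depth + 56. Solving for 76 gives mulch_depth = 5, within [0, 11].
Intervening on planting_density: yield = 21*planting_density - 20. Reaching 76 requires planting_density = 32/7, not an integer.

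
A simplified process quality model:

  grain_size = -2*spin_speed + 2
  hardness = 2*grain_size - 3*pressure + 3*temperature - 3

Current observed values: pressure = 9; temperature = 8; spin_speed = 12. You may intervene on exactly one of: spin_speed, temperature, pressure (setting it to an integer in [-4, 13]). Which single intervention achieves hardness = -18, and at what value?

Intervening on spin_speed: with other inputs at their observed values, hardness = -4*spin_speed - 2. Solving for -18 gives spin_speed = 4, within [-4, 13].
Intervening on temperature: hardness = 3*temperature - 74. Reaching -18 requires temperature = 56/3, not an integer.
Intervening on pressure: hardness = -3*pressure - 23. Reaching -18 requires pressure = -5/3, not an integer.

set spin_speed = 4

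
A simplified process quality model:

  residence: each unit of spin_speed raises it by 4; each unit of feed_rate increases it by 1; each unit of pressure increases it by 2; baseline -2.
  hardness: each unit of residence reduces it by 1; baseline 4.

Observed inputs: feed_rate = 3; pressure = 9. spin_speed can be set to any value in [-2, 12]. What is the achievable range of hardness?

Substituting into the residence equation gives residence = 4*spin_speed + 19.
Substituting into the hardness equation gives hardness = -4*spin_speed - 15.
Linear in spin_speed, so extremes are at the endpoints: spin_speed = -2 gives hardness = -7; spin_speed = 12 gives hardness = -63.

-63 to -7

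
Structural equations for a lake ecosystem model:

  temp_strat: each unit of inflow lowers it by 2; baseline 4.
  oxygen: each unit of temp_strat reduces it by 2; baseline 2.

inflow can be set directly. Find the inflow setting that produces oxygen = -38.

inflow = -8

Substituting into the oxygen equation gives oxygen = 4*inflow - 6.
Solve 4*inflow - 6 = -38: inflow = (-38 + 6) / 4 = -8.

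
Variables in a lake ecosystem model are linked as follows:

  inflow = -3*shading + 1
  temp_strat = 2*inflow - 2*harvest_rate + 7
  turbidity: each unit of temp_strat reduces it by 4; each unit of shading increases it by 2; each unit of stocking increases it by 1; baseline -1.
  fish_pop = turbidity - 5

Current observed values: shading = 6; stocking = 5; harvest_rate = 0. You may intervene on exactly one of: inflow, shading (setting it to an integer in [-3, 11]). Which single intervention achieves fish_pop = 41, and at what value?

Intervening on inflow: fish_pop = -8*inflow - 17. Reaching 41 requires inflow = -29/4, not an integer.
Intervening on shading: with other inputs at their observed values, fish_pop = 26*shading - 37. Solving for 41 gives shading = 3, within [-3, 11].

set shading = 3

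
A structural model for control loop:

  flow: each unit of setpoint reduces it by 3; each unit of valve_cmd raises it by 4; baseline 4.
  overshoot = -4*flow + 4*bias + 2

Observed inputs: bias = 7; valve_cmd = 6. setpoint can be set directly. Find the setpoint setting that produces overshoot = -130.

setpoint = -4

Substituting into the flow equation gives flow = -3*setpoint + 28.
This gives overshoot = 12*setpoint - 82.
Solve 12*setpoint - 82 = -130: setpoint = (-130 + 82) / 12 = -4.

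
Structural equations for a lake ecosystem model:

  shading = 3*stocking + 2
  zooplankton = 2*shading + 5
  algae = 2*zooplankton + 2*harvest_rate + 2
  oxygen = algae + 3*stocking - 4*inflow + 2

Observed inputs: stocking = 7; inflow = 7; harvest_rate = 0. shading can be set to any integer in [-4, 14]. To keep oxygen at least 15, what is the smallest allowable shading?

Intervening on shading fixes its value directly, overriding its dependence on stocking.
Substituting into the algae equation gives algae = 4*shading + 12.
Substituting into the oxygen equation gives oxygen = 4*shading + 7.
Require 4*shading + 7 ≥ 15, so shading ≥ 2.
The smallest integer in [-4, 14] satisfying this is 2.

shading = 2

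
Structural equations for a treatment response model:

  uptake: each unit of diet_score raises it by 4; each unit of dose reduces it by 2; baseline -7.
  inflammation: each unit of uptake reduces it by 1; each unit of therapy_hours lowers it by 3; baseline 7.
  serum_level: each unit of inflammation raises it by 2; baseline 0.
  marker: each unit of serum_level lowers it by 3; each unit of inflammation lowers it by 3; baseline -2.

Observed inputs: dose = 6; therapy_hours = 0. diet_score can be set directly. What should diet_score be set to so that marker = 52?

Substituting into the uptake equation gives uptake = 4*diet_score - 19.
Substituting into the inflammation equation gives inflammation = -4*diet_score + 26.
So serum_level = -8*diet_score + 52.
Substituting into the marker equation gives marker = 36*diet_score - 236.
Solve 36*diet_score - 236 = 52: diet_score = (52 + 236) / 36 = 8.

diet_score = 8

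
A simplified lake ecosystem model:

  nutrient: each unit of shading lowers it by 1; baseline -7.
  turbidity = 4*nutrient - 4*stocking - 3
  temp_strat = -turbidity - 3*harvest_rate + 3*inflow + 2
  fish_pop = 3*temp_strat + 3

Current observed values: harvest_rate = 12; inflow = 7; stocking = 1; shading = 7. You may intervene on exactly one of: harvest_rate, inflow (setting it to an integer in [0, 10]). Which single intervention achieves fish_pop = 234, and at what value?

Intervening on harvest_rate: with other inputs at their observed values, fish_pop = -9*harvest_rate + 261. Solving for 234 gives harvest_rate = 3, within [0, 10].
Intervening on inflow: fish_pop = 9*inflow + 90. Reaching 234 requires inflow = 16, outside [0, 10].

set harvest_rate = 3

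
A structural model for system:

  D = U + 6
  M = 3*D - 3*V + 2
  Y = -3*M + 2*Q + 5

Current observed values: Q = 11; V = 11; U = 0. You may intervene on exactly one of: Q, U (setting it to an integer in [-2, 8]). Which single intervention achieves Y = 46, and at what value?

Intervening on Q: with other inputs at their observed values, Y = 2*Q + 44. Solving for 46 gives Q = 1, within [-2, 8].
Intervening on U: Y = -9*U + 66. Reaching 46 requires U = 20/9, not an integer.

set Q = 1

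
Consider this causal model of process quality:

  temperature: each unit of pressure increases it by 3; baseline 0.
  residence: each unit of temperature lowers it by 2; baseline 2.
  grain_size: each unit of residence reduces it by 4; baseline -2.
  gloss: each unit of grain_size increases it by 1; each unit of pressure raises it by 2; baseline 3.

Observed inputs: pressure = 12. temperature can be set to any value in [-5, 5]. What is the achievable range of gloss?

Intervening on temperature fixes its value directly, overriding its dependence on pressure.
Substituting into the grain_size equation gives grain_size = 8*temperature - 10.
This gives gloss = 8*temperature + 17.
Linear in temperature, so extremes are at the endpoints: temperature = -5 gives gloss = -23; temperature = 5 gives gloss = 57.

-23 to 57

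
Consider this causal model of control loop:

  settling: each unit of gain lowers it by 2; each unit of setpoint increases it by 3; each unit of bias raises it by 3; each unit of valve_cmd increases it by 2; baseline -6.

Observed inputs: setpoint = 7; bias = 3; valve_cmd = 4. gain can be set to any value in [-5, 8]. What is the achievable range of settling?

16 to 42

Substituting into the settling equation gives settling = -2*gain + 32.
Linear in gain, so extremes are at the endpoints: gain = -5 gives settling = 42; gain = 8 gives settling = 16.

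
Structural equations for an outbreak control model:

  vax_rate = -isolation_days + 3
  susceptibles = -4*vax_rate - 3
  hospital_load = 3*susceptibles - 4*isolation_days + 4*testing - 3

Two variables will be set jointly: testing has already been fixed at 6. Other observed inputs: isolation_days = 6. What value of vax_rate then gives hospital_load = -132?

With testing held at 6:
Intervening on vax_rate fixes its value directly, overriding its dependence on isolation_days.
Substituting into the hospital_load equation gives hospital_load = -12*vax_rate - 12.
Solve -12*vax_rate - 12 = -132: vax_rate = (-132 + 12) / -12 = 10.

vax_rate = 10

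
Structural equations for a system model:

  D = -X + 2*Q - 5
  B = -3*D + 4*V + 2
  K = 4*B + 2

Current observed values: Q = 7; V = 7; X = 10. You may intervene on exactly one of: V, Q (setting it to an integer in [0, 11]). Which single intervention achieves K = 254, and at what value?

Intervening on V: K = 16*V + 22. Reaching 254 requires V = 29/2, not an integer.
Intervening on Q: with other inputs at their observed values, K = -24*Q + 302. Solving for 254 gives Q = 2, within [0, 11].

set Q = 2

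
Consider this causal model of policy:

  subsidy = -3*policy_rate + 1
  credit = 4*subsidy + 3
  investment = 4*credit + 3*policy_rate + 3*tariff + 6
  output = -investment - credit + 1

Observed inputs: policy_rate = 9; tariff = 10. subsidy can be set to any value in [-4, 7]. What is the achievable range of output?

-217 to 3

Intervening on subsidy fixes its value directly, overriding its dependence on policy_rate.
Substituting into the investment equation gives investment = 16*subsidy + 75.
Substituting into the output equation gives output = -20*subsidy - 77.
Linear in subsidy, so extremes are at the endpoints: subsidy = -4 gives output = 3; subsidy = 7 gives output = -217.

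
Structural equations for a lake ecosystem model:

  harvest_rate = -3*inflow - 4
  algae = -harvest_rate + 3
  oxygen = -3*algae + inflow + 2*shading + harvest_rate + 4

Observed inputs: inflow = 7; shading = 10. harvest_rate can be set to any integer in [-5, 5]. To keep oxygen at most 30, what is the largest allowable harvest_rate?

Intervening on harvest_rate fixes its value directly, overriding its dependence on inflow.
Substituting into the oxygen equation gives oxygen = 4*harvest_rate + 22.
Require 4*harvest_rate + 22 ≤ 30, so harvest_rate ≤ 2.
The largest integer in [-5, 5] satisfying this is 2.

harvest_rate = 2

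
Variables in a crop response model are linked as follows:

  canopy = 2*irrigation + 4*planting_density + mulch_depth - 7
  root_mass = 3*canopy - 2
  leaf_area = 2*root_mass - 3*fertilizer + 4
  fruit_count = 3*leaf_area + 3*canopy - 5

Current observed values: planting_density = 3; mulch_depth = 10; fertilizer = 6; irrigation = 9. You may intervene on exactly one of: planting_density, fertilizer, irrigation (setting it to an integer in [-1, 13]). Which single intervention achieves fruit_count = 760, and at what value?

set irrigation = 12

Intervening on planting_density: fruit_count = 84*planting_density + 382. Reaching 760 requires planting_density = 9/2, not an integer.
Intervening on fertilizer: fruit_count = -9*fertilizer + 688. Reaching 760 requires fertilizer = -8, outside [-1, 13].
Intervening on irrigation: with other inputs at their observed values, fruit_count = 42*irrigation + 256. Solving for 760 gives irrigation = 12, within [-1, 13].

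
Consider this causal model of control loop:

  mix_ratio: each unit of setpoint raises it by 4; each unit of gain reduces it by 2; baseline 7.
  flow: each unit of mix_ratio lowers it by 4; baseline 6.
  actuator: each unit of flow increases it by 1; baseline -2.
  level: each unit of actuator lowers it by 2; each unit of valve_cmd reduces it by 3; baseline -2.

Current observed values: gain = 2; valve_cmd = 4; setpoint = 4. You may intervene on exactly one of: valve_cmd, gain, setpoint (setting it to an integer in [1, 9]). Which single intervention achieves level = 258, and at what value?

Intervening on valve_cmd: level = -3*valve_cmd + 142. Reaching 258 requires valve_cmd = -116/3, not an integer.
Intervening on gain: level = -16*gain + 162. Reaching 258 requires gain = -6, outside [1, 9].
Intervening on setpoint: with other inputs at their observed values, level = 32*setpoint + 2. Solving for 258 gives setpoint = 8, within [1, 9].

set setpoint = 8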